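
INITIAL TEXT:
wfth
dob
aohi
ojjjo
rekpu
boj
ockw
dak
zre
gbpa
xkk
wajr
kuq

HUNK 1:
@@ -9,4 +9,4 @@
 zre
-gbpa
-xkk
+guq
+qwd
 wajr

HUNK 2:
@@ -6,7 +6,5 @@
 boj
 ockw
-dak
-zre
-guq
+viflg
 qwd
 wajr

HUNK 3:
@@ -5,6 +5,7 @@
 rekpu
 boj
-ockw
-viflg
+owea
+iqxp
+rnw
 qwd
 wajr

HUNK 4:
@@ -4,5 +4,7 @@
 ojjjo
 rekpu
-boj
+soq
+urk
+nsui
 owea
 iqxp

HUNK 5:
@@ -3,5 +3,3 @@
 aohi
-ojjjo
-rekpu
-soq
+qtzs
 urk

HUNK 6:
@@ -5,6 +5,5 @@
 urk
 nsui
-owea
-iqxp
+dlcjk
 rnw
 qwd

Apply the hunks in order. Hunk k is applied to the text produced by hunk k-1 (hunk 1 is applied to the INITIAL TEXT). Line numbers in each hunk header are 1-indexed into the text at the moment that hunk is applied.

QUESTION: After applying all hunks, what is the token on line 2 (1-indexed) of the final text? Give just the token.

Hunk 1: at line 9 remove [gbpa,xkk] add [guq,qwd] -> 13 lines: wfth dob aohi ojjjo rekpu boj ockw dak zre guq qwd wajr kuq
Hunk 2: at line 6 remove [dak,zre,guq] add [viflg] -> 11 lines: wfth dob aohi ojjjo rekpu boj ockw viflg qwd wajr kuq
Hunk 3: at line 5 remove [ockw,viflg] add [owea,iqxp,rnw] -> 12 lines: wfth dob aohi ojjjo rekpu boj owea iqxp rnw qwd wajr kuq
Hunk 4: at line 4 remove [boj] add [soq,urk,nsui] -> 14 lines: wfth dob aohi ojjjo rekpu soq urk nsui owea iqxp rnw qwd wajr kuq
Hunk 5: at line 3 remove [ojjjo,rekpu,soq] add [qtzs] -> 12 lines: wfth dob aohi qtzs urk nsui owea iqxp rnw qwd wajr kuq
Hunk 6: at line 5 remove [owea,iqxp] add [dlcjk] -> 11 lines: wfth dob aohi qtzs urk nsui dlcjk rnw qwd wajr kuq
Final line 2: dob

Answer: dob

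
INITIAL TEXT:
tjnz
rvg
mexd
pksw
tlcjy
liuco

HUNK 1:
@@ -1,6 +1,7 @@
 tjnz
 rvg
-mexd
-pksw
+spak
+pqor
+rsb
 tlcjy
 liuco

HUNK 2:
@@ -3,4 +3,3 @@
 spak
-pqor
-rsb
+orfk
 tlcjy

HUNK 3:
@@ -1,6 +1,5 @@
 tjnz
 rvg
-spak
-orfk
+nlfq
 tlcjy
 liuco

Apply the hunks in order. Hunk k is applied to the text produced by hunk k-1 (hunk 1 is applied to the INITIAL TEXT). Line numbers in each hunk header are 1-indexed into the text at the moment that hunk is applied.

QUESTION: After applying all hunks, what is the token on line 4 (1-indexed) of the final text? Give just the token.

Answer: tlcjy

Derivation:
Hunk 1: at line 1 remove [mexd,pksw] add [spak,pqor,rsb] -> 7 lines: tjnz rvg spak pqor rsb tlcjy liuco
Hunk 2: at line 3 remove [pqor,rsb] add [orfk] -> 6 lines: tjnz rvg spak orfk tlcjy liuco
Hunk 3: at line 1 remove [spak,orfk] add [nlfq] -> 5 lines: tjnz rvg nlfq tlcjy liuco
Final line 4: tlcjy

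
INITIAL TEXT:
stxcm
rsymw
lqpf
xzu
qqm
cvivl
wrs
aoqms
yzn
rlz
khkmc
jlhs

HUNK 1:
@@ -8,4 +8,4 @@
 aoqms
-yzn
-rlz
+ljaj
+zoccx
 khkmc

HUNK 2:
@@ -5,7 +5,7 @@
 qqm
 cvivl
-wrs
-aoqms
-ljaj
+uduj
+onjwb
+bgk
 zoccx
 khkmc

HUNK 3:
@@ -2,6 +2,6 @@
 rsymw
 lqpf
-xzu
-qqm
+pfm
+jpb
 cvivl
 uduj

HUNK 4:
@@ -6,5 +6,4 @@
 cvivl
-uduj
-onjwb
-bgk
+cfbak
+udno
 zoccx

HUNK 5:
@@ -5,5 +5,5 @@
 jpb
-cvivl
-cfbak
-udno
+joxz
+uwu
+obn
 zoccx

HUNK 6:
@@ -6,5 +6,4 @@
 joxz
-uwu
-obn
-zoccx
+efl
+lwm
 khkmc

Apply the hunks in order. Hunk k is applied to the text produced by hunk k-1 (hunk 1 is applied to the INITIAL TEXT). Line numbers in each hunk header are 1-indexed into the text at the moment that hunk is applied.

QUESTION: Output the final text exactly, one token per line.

Hunk 1: at line 8 remove [yzn,rlz] add [ljaj,zoccx] -> 12 lines: stxcm rsymw lqpf xzu qqm cvivl wrs aoqms ljaj zoccx khkmc jlhs
Hunk 2: at line 5 remove [wrs,aoqms,ljaj] add [uduj,onjwb,bgk] -> 12 lines: stxcm rsymw lqpf xzu qqm cvivl uduj onjwb bgk zoccx khkmc jlhs
Hunk 3: at line 2 remove [xzu,qqm] add [pfm,jpb] -> 12 lines: stxcm rsymw lqpf pfm jpb cvivl uduj onjwb bgk zoccx khkmc jlhs
Hunk 4: at line 6 remove [uduj,onjwb,bgk] add [cfbak,udno] -> 11 lines: stxcm rsymw lqpf pfm jpb cvivl cfbak udno zoccx khkmc jlhs
Hunk 5: at line 5 remove [cvivl,cfbak,udno] add [joxz,uwu,obn] -> 11 lines: stxcm rsymw lqpf pfm jpb joxz uwu obn zoccx khkmc jlhs
Hunk 6: at line 6 remove [uwu,obn,zoccx] add [efl,lwm] -> 10 lines: stxcm rsymw lqpf pfm jpb joxz efl lwm khkmc jlhs

Answer: stxcm
rsymw
lqpf
pfm
jpb
joxz
efl
lwm
khkmc
jlhs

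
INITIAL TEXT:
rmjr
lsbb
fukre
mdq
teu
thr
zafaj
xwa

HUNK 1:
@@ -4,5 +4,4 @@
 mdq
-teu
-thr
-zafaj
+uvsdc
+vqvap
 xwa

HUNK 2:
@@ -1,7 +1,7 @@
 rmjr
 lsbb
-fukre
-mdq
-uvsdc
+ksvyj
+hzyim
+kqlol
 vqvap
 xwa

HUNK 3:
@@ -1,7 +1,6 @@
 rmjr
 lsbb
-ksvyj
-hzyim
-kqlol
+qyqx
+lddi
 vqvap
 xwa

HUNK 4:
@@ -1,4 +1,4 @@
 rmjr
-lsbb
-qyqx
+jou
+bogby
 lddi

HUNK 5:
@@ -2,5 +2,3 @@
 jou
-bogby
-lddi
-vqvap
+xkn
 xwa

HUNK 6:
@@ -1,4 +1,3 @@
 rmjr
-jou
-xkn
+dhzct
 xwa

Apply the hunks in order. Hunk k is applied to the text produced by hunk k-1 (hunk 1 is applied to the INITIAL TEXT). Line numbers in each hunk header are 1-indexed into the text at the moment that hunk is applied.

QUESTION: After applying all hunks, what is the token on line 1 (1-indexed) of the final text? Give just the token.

Answer: rmjr

Derivation:
Hunk 1: at line 4 remove [teu,thr,zafaj] add [uvsdc,vqvap] -> 7 lines: rmjr lsbb fukre mdq uvsdc vqvap xwa
Hunk 2: at line 1 remove [fukre,mdq,uvsdc] add [ksvyj,hzyim,kqlol] -> 7 lines: rmjr lsbb ksvyj hzyim kqlol vqvap xwa
Hunk 3: at line 1 remove [ksvyj,hzyim,kqlol] add [qyqx,lddi] -> 6 lines: rmjr lsbb qyqx lddi vqvap xwa
Hunk 4: at line 1 remove [lsbb,qyqx] add [jou,bogby] -> 6 lines: rmjr jou bogby lddi vqvap xwa
Hunk 5: at line 2 remove [bogby,lddi,vqvap] add [xkn] -> 4 lines: rmjr jou xkn xwa
Hunk 6: at line 1 remove [jou,xkn] add [dhzct] -> 3 lines: rmjr dhzct xwa
Final line 1: rmjr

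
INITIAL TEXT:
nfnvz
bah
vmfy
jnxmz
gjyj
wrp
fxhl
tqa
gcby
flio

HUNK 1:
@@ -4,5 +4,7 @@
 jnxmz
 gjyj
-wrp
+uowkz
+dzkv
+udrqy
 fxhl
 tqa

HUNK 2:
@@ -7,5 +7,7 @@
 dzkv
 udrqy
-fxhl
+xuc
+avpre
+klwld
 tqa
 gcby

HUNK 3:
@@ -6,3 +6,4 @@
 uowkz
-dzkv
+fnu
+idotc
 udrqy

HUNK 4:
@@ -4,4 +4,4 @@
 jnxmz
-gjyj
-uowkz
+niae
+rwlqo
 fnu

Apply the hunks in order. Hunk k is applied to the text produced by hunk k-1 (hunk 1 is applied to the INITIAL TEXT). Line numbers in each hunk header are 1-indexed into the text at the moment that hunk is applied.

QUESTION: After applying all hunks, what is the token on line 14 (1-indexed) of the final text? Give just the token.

Answer: gcby

Derivation:
Hunk 1: at line 4 remove [wrp] add [uowkz,dzkv,udrqy] -> 12 lines: nfnvz bah vmfy jnxmz gjyj uowkz dzkv udrqy fxhl tqa gcby flio
Hunk 2: at line 7 remove [fxhl] add [xuc,avpre,klwld] -> 14 lines: nfnvz bah vmfy jnxmz gjyj uowkz dzkv udrqy xuc avpre klwld tqa gcby flio
Hunk 3: at line 6 remove [dzkv] add [fnu,idotc] -> 15 lines: nfnvz bah vmfy jnxmz gjyj uowkz fnu idotc udrqy xuc avpre klwld tqa gcby flio
Hunk 4: at line 4 remove [gjyj,uowkz] add [niae,rwlqo] -> 15 lines: nfnvz bah vmfy jnxmz niae rwlqo fnu idotc udrqy xuc avpre klwld tqa gcby flio
Final line 14: gcby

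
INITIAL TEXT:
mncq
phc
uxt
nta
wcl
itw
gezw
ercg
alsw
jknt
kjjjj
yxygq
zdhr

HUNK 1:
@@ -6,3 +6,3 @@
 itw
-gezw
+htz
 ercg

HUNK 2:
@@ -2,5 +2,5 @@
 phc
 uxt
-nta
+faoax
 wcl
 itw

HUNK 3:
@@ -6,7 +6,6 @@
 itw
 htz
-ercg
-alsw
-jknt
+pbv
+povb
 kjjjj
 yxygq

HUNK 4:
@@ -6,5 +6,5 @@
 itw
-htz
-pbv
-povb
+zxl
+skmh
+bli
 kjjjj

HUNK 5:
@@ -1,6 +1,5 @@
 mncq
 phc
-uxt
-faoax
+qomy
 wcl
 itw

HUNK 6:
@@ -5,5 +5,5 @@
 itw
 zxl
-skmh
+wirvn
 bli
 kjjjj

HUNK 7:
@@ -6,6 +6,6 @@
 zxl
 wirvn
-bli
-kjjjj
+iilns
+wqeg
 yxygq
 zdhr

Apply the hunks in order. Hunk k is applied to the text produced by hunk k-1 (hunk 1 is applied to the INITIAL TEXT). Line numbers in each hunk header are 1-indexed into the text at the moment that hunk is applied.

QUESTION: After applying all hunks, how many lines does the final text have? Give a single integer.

Answer: 11

Derivation:
Hunk 1: at line 6 remove [gezw] add [htz] -> 13 lines: mncq phc uxt nta wcl itw htz ercg alsw jknt kjjjj yxygq zdhr
Hunk 2: at line 2 remove [nta] add [faoax] -> 13 lines: mncq phc uxt faoax wcl itw htz ercg alsw jknt kjjjj yxygq zdhr
Hunk 3: at line 6 remove [ercg,alsw,jknt] add [pbv,povb] -> 12 lines: mncq phc uxt faoax wcl itw htz pbv povb kjjjj yxygq zdhr
Hunk 4: at line 6 remove [htz,pbv,povb] add [zxl,skmh,bli] -> 12 lines: mncq phc uxt faoax wcl itw zxl skmh bli kjjjj yxygq zdhr
Hunk 5: at line 1 remove [uxt,faoax] add [qomy] -> 11 lines: mncq phc qomy wcl itw zxl skmh bli kjjjj yxygq zdhr
Hunk 6: at line 5 remove [skmh] add [wirvn] -> 11 lines: mncq phc qomy wcl itw zxl wirvn bli kjjjj yxygq zdhr
Hunk 7: at line 6 remove [bli,kjjjj] add [iilns,wqeg] -> 11 lines: mncq phc qomy wcl itw zxl wirvn iilns wqeg yxygq zdhr
Final line count: 11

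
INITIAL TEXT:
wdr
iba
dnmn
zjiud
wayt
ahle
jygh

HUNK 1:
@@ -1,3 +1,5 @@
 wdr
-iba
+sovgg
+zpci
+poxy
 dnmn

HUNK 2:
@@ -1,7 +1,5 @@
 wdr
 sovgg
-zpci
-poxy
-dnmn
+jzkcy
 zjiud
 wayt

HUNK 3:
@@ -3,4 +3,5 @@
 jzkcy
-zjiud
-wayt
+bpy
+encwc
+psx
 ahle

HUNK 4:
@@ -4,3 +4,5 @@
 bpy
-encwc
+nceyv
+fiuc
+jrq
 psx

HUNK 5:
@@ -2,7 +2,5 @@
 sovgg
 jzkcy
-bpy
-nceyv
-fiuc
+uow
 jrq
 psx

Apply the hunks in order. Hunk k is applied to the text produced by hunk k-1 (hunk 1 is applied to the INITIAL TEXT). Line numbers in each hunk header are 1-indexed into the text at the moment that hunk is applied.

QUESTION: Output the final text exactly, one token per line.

Answer: wdr
sovgg
jzkcy
uow
jrq
psx
ahle
jygh

Derivation:
Hunk 1: at line 1 remove [iba] add [sovgg,zpci,poxy] -> 9 lines: wdr sovgg zpci poxy dnmn zjiud wayt ahle jygh
Hunk 2: at line 1 remove [zpci,poxy,dnmn] add [jzkcy] -> 7 lines: wdr sovgg jzkcy zjiud wayt ahle jygh
Hunk 3: at line 3 remove [zjiud,wayt] add [bpy,encwc,psx] -> 8 lines: wdr sovgg jzkcy bpy encwc psx ahle jygh
Hunk 4: at line 4 remove [encwc] add [nceyv,fiuc,jrq] -> 10 lines: wdr sovgg jzkcy bpy nceyv fiuc jrq psx ahle jygh
Hunk 5: at line 2 remove [bpy,nceyv,fiuc] add [uow] -> 8 lines: wdr sovgg jzkcy uow jrq psx ahle jygh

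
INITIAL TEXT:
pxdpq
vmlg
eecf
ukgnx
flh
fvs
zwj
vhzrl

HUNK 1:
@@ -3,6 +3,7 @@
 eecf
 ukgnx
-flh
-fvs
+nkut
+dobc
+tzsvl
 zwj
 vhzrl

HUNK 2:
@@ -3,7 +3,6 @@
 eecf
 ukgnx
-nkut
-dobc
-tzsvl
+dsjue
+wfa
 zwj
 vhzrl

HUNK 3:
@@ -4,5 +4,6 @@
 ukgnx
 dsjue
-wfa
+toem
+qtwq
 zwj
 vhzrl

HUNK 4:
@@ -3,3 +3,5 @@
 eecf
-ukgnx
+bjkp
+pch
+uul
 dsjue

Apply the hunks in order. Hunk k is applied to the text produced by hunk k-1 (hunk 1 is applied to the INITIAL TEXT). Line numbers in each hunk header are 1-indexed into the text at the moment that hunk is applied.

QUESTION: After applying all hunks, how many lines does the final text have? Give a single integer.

Answer: 11

Derivation:
Hunk 1: at line 3 remove [flh,fvs] add [nkut,dobc,tzsvl] -> 9 lines: pxdpq vmlg eecf ukgnx nkut dobc tzsvl zwj vhzrl
Hunk 2: at line 3 remove [nkut,dobc,tzsvl] add [dsjue,wfa] -> 8 lines: pxdpq vmlg eecf ukgnx dsjue wfa zwj vhzrl
Hunk 3: at line 4 remove [wfa] add [toem,qtwq] -> 9 lines: pxdpq vmlg eecf ukgnx dsjue toem qtwq zwj vhzrl
Hunk 4: at line 3 remove [ukgnx] add [bjkp,pch,uul] -> 11 lines: pxdpq vmlg eecf bjkp pch uul dsjue toem qtwq zwj vhzrl
Final line count: 11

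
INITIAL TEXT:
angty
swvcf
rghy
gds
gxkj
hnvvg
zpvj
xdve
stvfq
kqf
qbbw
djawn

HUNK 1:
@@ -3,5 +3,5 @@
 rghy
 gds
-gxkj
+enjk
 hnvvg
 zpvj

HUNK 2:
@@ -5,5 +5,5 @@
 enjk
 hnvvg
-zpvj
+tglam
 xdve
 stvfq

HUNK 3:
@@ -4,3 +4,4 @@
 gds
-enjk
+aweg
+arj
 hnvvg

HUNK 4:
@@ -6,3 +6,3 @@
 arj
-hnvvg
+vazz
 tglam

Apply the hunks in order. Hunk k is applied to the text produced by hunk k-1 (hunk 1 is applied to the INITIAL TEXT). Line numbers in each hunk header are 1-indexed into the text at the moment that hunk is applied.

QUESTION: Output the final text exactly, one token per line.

Hunk 1: at line 3 remove [gxkj] add [enjk] -> 12 lines: angty swvcf rghy gds enjk hnvvg zpvj xdve stvfq kqf qbbw djawn
Hunk 2: at line 5 remove [zpvj] add [tglam] -> 12 lines: angty swvcf rghy gds enjk hnvvg tglam xdve stvfq kqf qbbw djawn
Hunk 3: at line 4 remove [enjk] add [aweg,arj] -> 13 lines: angty swvcf rghy gds aweg arj hnvvg tglam xdve stvfq kqf qbbw djawn
Hunk 4: at line 6 remove [hnvvg] add [vazz] -> 13 lines: angty swvcf rghy gds aweg arj vazz tglam xdve stvfq kqf qbbw djawn

Answer: angty
swvcf
rghy
gds
aweg
arj
vazz
tglam
xdve
stvfq
kqf
qbbw
djawn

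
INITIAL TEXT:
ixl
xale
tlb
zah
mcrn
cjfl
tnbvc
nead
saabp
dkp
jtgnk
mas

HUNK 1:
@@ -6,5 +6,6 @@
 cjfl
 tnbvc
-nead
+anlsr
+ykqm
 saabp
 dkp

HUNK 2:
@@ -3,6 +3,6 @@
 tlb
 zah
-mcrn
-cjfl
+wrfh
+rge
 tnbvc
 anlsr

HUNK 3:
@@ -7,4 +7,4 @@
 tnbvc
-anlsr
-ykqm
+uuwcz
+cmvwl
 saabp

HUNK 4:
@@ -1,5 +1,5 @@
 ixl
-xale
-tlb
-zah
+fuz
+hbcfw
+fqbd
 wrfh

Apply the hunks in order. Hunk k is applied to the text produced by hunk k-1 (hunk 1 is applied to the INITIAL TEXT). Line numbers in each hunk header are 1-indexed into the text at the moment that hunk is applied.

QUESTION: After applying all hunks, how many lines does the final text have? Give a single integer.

Hunk 1: at line 6 remove [nead] add [anlsr,ykqm] -> 13 lines: ixl xale tlb zah mcrn cjfl tnbvc anlsr ykqm saabp dkp jtgnk mas
Hunk 2: at line 3 remove [mcrn,cjfl] add [wrfh,rge] -> 13 lines: ixl xale tlb zah wrfh rge tnbvc anlsr ykqm saabp dkp jtgnk mas
Hunk 3: at line 7 remove [anlsr,ykqm] add [uuwcz,cmvwl] -> 13 lines: ixl xale tlb zah wrfh rge tnbvc uuwcz cmvwl saabp dkp jtgnk mas
Hunk 4: at line 1 remove [xale,tlb,zah] add [fuz,hbcfw,fqbd] -> 13 lines: ixl fuz hbcfw fqbd wrfh rge tnbvc uuwcz cmvwl saabp dkp jtgnk mas
Final line count: 13

Answer: 13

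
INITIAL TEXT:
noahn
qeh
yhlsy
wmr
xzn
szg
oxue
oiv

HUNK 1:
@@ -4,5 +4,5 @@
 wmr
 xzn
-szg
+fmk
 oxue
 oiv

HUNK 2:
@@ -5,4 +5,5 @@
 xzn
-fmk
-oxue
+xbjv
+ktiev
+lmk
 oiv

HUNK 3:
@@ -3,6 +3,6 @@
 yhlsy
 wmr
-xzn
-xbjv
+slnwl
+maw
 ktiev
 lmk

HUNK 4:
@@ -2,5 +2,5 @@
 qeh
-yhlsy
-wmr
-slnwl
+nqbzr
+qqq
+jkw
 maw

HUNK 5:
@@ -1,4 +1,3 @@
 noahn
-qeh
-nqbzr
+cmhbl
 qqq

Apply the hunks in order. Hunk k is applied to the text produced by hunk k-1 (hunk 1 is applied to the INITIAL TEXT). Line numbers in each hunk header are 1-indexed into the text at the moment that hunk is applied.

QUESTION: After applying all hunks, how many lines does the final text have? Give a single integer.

Hunk 1: at line 4 remove [szg] add [fmk] -> 8 lines: noahn qeh yhlsy wmr xzn fmk oxue oiv
Hunk 2: at line 5 remove [fmk,oxue] add [xbjv,ktiev,lmk] -> 9 lines: noahn qeh yhlsy wmr xzn xbjv ktiev lmk oiv
Hunk 3: at line 3 remove [xzn,xbjv] add [slnwl,maw] -> 9 lines: noahn qeh yhlsy wmr slnwl maw ktiev lmk oiv
Hunk 4: at line 2 remove [yhlsy,wmr,slnwl] add [nqbzr,qqq,jkw] -> 9 lines: noahn qeh nqbzr qqq jkw maw ktiev lmk oiv
Hunk 5: at line 1 remove [qeh,nqbzr] add [cmhbl] -> 8 lines: noahn cmhbl qqq jkw maw ktiev lmk oiv
Final line count: 8

Answer: 8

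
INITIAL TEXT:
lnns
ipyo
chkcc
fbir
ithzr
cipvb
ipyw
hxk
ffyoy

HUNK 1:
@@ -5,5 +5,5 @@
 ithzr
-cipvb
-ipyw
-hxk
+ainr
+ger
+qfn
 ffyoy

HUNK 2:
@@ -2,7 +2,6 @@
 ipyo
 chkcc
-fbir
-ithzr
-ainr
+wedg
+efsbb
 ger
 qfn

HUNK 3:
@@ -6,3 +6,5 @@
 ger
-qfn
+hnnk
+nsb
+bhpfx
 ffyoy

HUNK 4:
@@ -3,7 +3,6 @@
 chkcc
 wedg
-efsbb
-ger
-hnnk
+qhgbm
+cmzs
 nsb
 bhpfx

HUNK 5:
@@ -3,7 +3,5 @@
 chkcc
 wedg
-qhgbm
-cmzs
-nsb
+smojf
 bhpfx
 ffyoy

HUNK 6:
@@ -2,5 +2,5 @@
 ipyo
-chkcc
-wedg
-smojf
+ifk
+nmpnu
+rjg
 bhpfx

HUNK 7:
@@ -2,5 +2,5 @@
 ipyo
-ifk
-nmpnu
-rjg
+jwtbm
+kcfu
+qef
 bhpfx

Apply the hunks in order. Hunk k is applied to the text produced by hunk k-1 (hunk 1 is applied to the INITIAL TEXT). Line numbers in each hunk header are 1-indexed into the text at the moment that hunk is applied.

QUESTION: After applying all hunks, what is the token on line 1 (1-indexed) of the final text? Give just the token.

Answer: lnns

Derivation:
Hunk 1: at line 5 remove [cipvb,ipyw,hxk] add [ainr,ger,qfn] -> 9 lines: lnns ipyo chkcc fbir ithzr ainr ger qfn ffyoy
Hunk 2: at line 2 remove [fbir,ithzr,ainr] add [wedg,efsbb] -> 8 lines: lnns ipyo chkcc wedg efsbb ger qfn ffyoy
Hunk 3: at line 6 remove [qfn] add [hnnk,nsb,bhpfx] -> 10 lines: lnns ipyo chkcc wedg efsbb ger hnnk nsb bhpfx ffyoy
Hunk 4: at line 3 remove [efsbb,ger,hnnk] add [qhgbm,cmzs] -> 9 lines: lnns ipyo chkcc wedg qhgbm cmzs nsb bhpfx ffyoy
Hunk 5: at line 3 remove [qhgbm,cmzs,nsb] add [smojf] -> 7 lines: lnns ipyo chkcc wedg smojf bhpfx ffyoy
Hunk 6: at line 2 remove [chkcc,wedg,smojf] add [ifk,nmpnu,rjg] -> 7 lines: lnns ipyo ifk nmpnu rjg bhpfx ffyoy
Hunk 7: at line 2 remove [ifk,nmpnu,rjg] add [jwtbm,kcfu,qef] -> 7 lines: lnns ipyo jwtbm kcfu qef bhpfx ffyoy
Final line 1: lnns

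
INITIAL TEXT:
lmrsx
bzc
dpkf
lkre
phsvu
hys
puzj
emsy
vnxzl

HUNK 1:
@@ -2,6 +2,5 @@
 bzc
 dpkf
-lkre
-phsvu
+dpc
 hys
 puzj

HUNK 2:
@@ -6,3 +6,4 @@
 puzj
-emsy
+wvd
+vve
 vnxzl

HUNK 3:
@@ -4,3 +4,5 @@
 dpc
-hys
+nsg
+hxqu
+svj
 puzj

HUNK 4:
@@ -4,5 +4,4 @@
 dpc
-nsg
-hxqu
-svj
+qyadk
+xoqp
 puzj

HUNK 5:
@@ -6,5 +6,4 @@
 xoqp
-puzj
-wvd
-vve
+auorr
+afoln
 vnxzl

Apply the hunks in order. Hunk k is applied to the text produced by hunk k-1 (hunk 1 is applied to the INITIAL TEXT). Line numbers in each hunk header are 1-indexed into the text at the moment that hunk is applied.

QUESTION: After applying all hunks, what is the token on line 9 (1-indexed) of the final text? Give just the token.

Hunk 1: at line 2 remove [lkre,phsvu] add [dpc] -> 8 lines: lmrsx bzc dpkf dpc hys puzj emsy vnxzl
Hunk 2: at line 6 remove [emsy] add [wvd,vve] -> 9 lines: lmrsx bzc dpkf dpc hys puzj wvd vve vnxzl
Hunk 3: at line 4 remove [hys] add [nsg,hxqu,svj] -> 11 lines: lmrsx bzc dpkf dpc nsg hxqu svj puzj wvd vve vnxzl
Hunk 4: at line 4 remove [nsg,hxqu,svj] add [qyadk,xoqp] -> 10 lines: lmrsx bzc dpkf dpc qyadk xoqp puzj wvd vve vnxzl
Hunk 5: at line 6 remove [puzj,wvd,vve] add [auorr,afoln] -> 9 lines: lmrsx bzc dpkf dpc qyadk xoqp auorr afoln vnxzl
Final line 9: vnxzl

Answer: vnxzl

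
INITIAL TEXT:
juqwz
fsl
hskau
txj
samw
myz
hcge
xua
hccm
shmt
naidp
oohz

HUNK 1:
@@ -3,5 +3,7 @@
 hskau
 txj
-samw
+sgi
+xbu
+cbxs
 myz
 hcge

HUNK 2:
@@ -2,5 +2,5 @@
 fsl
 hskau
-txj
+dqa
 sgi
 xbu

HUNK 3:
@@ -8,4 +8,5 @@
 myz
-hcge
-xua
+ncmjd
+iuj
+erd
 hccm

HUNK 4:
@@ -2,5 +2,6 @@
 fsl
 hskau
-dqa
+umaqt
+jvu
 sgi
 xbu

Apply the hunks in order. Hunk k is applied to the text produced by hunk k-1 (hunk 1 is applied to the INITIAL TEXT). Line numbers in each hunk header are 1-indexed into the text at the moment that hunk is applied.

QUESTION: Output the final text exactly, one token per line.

Hunk 1: at line 3 remove [samw] add [sgi,xbu,cbxs] -> 14 lines: juqwz fsl hskau txj sgi xbu cbxs myz hcge xua hccm shmt naidp oohz
Hunk 2: at line 2 remove [txj] add [dqa] -> 14 lines: juqwz fsl hskau dqa sgi xbu cbxs myz hcge xua hccm shmt naidp oohz
Hunk 3: at line 8 remove [hcge,xua] add [ncmjd,iuj,erd] -> 15 lines: juqwz fsl hskau dqa sgi xbu cbxs myz ncmjd iuj erd hccm shmt naidp oohz
Hunk 4: at line 2 remove [dqa] add [umaqt,jvu] -> 16 lines: juqwz fsl hskau umaqt jvu sgi xbu cbxs myz ncmjd iuj erd hccm shmt naidp oohz

Answer: juqwz
fsl
hskau
umaqt
jvu
sgi
xbu
cbxs
myz
ncmjd
iuj
erd
hccm
shmt
naidp
oohz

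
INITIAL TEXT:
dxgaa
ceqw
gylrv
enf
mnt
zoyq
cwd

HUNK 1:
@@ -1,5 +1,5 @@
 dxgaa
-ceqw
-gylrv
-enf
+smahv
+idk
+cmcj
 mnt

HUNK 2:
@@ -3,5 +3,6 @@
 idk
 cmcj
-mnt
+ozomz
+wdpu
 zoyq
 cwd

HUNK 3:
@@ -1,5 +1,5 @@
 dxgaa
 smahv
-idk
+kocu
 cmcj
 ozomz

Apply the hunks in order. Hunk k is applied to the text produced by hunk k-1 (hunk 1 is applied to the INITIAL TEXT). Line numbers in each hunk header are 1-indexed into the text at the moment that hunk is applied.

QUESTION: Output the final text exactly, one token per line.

Answer: dxgaa
smahv
kocu
cmcj
ozomz
wdpu
zoyq
cwd

Derivation:
Hunk 1: at line 1 remove [ceqw,gylrv,enf] add [smahv,idk,cmcj] -> 7 lines: dxgaa smahv idk cmcj mnt zoyq cwd
Hunk 2: at line 3 remove [mnt] add [ozomz,wdpu] -> 8 lines: dxgaa smahv idk cmcj ozomz wdpu zoyq cwd
Hunk 3: at line 1 remove [idk] add [kocu] -> 8 lines: dxgaa smahv kocu cmcj ozomz wdpu zoyq cwd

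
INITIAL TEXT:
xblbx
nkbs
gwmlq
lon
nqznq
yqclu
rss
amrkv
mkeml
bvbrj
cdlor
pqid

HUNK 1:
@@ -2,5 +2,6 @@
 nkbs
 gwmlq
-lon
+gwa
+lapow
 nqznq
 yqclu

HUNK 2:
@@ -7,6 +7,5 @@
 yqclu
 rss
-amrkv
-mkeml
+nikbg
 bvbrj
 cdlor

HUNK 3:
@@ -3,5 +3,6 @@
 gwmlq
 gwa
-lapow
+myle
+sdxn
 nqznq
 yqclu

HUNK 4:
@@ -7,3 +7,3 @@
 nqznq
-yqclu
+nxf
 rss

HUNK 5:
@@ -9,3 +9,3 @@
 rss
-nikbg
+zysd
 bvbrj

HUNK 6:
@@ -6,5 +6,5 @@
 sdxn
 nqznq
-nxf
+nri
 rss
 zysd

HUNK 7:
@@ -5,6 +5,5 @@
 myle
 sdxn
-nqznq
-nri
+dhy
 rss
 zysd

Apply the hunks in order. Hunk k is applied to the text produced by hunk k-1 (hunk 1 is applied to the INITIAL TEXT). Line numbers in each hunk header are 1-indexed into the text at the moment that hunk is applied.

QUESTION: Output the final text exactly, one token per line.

Hunk 1: at line 2 remove [lon] add [gwa,lapow] -> 13 lines: xblbx nkbs gwmlq gwa lapow nqznq yqclu rss amrkv mkeml bvbrj cdlor pqid
Hunk 2: at line 7 remove [amrkv,mkeml] add [nikbg] -> 12 lines: xblbx nkbs gwmlq gwa lapow nqznq yqclu rss nikbg bvbrj cdlor pqid
Hunk 3: at line 3 remove [lapow] add [myle,sdxn] -> 13 lines: xblbx nkbs gwmlq gwa myle sdxn nqznq yqclu rss nikbg bvbrj cdlor pqid
Hunk 4: at line 7 remove [yqclu] add [nxf] -> 13 lines: xblbx nkbs gwmlq gwa myle sdxn nqznq nxf rss nikbg bvbrj cdlor pqid
Hunk 5: at line 9 remove [nikbg] add [zysd] -> 13 lines: xblbx nkbs gwmlq gwa myle sdxn nqznq nxf rss zysd bvbrj cdlor pqid
Hunk 6: at line 6 remove [nxf] add [nri] -> 13 lines: xblbx nkbs gwmlq gwa myle sdxn nqznq nri rss zysd bvbrj cdlor pqid
Hunk 7: at line 5 remove [nqznq,nri] add [dhy] -> 12 lines: xblbx nkbs gwmlq gwa myle sdxn dhy rss zysd bvbrj cdlor pqid

Answer: xblbx
nkbs
gwmlq
gwa
myle
sdxn
dhy
rss
zysd
bvbrj
cdlor
pqid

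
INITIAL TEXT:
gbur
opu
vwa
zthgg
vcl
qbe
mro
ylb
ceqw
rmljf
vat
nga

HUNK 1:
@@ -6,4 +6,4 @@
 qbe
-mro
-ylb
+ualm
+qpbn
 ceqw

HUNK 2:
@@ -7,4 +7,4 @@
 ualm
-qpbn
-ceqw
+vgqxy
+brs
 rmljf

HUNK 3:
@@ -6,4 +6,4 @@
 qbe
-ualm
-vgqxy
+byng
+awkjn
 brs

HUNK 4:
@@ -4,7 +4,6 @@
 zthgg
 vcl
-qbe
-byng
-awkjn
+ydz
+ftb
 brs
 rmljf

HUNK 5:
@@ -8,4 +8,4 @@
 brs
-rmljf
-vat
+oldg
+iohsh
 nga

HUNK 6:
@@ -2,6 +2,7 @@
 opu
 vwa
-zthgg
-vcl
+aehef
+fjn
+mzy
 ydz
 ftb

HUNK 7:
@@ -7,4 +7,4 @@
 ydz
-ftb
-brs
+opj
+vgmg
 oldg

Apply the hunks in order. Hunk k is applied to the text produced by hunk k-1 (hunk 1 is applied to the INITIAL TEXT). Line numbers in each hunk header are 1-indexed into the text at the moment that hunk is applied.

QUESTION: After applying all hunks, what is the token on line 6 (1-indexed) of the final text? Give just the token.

Hunk 1: at line 6 remove [mro,ylb] add [ualm,qpbn] -> 12 lines: gbur opu vwa zthgg vcl qbe ualm qpbn ceqw rmljf vat nga
Hunk 2: at line 7 remove [qpbn,ceqw] add [vgqxy,brs] -> 12 lines: gbur opu vwa zthgg vcl qbe ualm vgqxy brs rmljf vat nga
Hunk 3: at line 6 remove [ualm,vgqxy] add [byng,awkjn] -> 12 lines: gbur opu vwa zthgg vcl qbe byng awkjn brs rmljf vat nga
Hunk 4: at line 4 remove [qbe,byng,awkjn] add [ydz,ftb] -> 11 lines: gbur opu vwa zthgg vcl ydz ftb brs rmljf vat nga
Hunk 5: at line 8 remove [rmljf,vat] add [oldg,iohsh] -> 11 lines: gbur opu vwa zthgg vcl ydz ftb brs oldg iohsh nga
Hunk 6: at line 2 remove [zthgg,vcl] add [aehef,fjn,mzy] -> 12 lines: gbur opu vwa aehef fjn mzy ydz ftb brs oldg iohsh nga
Hunk 7: at line 7 remove [ftb,brs] add [opj,vgmg] -> 12 lines: gbur opu vwa aehef fjn mzy ydz opj vgmg oldg iohsh nga
Final line 6: mzy

Answer: mzy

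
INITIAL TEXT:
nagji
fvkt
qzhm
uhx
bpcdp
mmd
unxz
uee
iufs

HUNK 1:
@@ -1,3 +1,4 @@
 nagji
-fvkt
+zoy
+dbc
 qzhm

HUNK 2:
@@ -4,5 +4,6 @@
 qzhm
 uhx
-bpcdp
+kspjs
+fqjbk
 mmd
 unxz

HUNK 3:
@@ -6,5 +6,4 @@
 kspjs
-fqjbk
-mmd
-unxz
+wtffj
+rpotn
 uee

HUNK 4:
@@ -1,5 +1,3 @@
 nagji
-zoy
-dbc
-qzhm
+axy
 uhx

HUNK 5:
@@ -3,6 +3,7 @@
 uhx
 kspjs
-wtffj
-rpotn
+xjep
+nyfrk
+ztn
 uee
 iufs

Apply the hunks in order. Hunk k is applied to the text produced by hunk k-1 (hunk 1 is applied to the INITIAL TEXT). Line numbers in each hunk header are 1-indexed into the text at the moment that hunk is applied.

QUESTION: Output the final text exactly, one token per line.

Answer: nagji
axy
uhx
kspjs
xjep
nyfrk
ztn
uee
iufs

Derivation:
Hunk 1: at line 1 remove [fvkt] add [zoy,dbc] -> 10 lines: nagji zoy dbc qzhm uhx bpcdp mmd unxz uee iufs
Hunk 2: at line 4 remove [bpcdp] add [kspjs,fqjbk] -> 11 lines: nagji zoy dbc qzhm uhx kspjs fqjbk mmd unxz uee iufs
Hunk 3: at line 6 remove [fqjbk,mmd,unxz] add [wtffj,rpotn] -> 10 lines: nagji zoy dbc qzhm uhx kspjs wtffj rpotn uee iufs
Hunk 4: at line 1 remove [zoy,dbc,qzhm] add [axy] -> 8 lines: nagji axy uhx kspjs wtffj rpotn uee iufs
Hunk 5: at line 3 remove [wtffj,rpotn] add [xjep,nyfrk,ztn] -> 9 lines: nagji axy uhx kspjs xjep nyfrk ztn uee iufs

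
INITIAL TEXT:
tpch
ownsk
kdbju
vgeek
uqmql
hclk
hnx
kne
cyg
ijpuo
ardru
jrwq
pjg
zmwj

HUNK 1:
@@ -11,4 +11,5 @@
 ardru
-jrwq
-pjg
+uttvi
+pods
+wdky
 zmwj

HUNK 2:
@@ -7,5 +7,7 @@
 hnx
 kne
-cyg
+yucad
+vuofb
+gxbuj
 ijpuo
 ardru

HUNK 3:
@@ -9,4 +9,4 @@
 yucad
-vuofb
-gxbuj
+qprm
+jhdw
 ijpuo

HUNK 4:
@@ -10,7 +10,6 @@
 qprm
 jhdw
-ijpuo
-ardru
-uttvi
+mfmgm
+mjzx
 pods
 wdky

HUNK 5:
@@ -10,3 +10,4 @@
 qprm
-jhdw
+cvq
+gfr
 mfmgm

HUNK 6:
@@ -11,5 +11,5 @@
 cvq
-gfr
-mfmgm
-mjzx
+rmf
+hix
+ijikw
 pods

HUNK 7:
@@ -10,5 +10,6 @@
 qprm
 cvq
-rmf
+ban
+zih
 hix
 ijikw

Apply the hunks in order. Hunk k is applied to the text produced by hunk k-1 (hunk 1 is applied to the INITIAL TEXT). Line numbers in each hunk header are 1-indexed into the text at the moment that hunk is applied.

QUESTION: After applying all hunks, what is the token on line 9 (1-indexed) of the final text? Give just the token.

Hunk 1: at line 11 remove [jrwq,pjg] add [uttvi,pods,wdky] -> 15 lines: tpch ownsk kdbju vgeek uqmql hclk hnx kne cyg ijpuo ardru uttvi pods wdky zmwj
Hunk 2: at line 7 remove [cyg] add [yucad,vuofb,gxbuj] -> 17 lines: tpch ownsk kdbju vgeek uqmql hclk hnx kne yucad vuofb gxbuj ijpuo ardru uttvi pods wdky zmwj
Hunk 3: at line 9 remove [vuofb,gxbuj] add [qprm,jhdw] -> 17 lines: tpch ownsk kdbju vgeek uqmql hclk hnx kne yucad qprm jhdw ijpuo ardru uttvi pods wdky zmwj
Hunk 4: at line 10 remove [ijpuo,ardru,uttvi] add [mfmgm,mjzx] -> 16 lines: tpch ownsk kdbju vgeek uqmql hclk hnx kne yucad qprm jhdw mfmgm mjzx pods wdky zmwj
Hunk 5: at line 10 remove [jhdw] add [cvq,gfr] -> 17 lines: tpch ownsk kdbju vgeek uqmql hclk hnx kne yucad qprm cvq gfr mfmgm mjzx pods wdky zmwj
Hunk 6: at line 11 remove [gfr,mfmgm,mjzx] add [rmf,hix,ijikw] -> 17 lines: tpch ownsk kdbju vgeek uqmql hclk hnx kne yucad qprm cvq rmf hix ijikw pods wdky zmwj
Hunk 7: at line 10 remove [rmf] add [ban,zih] -> 18 lines: tpch ownsk kdbju vgeek uqmql hclk hnx kne yucad qprm cvq ban zih hix ijikw pods wdky zmwj
Final line 9: yucad

Answer: yucad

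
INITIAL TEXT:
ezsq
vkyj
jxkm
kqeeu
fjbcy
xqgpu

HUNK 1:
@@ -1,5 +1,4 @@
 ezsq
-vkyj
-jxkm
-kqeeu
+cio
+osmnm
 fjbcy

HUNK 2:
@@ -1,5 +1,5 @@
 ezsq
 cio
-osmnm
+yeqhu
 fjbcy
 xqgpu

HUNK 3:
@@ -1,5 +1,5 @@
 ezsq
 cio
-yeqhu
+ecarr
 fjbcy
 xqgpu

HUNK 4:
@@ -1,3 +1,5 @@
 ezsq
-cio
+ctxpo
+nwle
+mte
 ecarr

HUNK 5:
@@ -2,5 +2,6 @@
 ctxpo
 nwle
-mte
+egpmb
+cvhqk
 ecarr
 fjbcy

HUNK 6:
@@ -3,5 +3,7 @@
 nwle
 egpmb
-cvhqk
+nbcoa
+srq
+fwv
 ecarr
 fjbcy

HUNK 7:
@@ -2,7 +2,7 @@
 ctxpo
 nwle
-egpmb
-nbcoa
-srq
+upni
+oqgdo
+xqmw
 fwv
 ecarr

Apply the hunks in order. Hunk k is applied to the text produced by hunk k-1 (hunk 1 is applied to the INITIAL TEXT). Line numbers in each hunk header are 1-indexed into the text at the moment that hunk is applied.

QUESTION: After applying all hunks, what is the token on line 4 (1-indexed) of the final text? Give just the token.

Answer: upni

Derivation:
Hunk 1: at line 1 remove [vkyj,jxkm,kqeeu] add [cio,osmnm] -> 5 lines: ezsq cio osmnm fjbcy xqgpu
Hunk 2: at line 1 remove [osmnm] add [yeqhu] -> 5 lines: ezsq cio yeqhu fjbcy xqgpu
Hunk 3: at line 1 remove [yeqhu] add [ecarr] -> 5 lines: ezsq cio ecarr fjbcy xqgpu
Hunk 4: at line 1 remove [cio] add [ctxpo,nwle,mte] -> 7 lines: ezsq ctxpo nwle mte ecarr fjbcy xqgpu
Hunk 5: at line 2 remove [mte] add [egpmb,cvhqk] -> 8 lines: ezsq ctxpo nwle egpmb cvhqk ecarr fjbcy xqgpu
Hunk 6: at line 3 remove [cvhqk] add [nbcoa,srq,fwv] -> 10 lines: ezsq ctxpo nwle egpmb nbcoa srq fwv ecarr fjbcy xqgpu
Hunk 7: at line 2 remove [egpmb,nbcoa,srq] add [upni,oqgdo,xqmw] -> 10 lines: ezsq ctxpo nwle upni oqgdo xqmw fwv ecarr fjbcy xqgpu
Final line 4: upni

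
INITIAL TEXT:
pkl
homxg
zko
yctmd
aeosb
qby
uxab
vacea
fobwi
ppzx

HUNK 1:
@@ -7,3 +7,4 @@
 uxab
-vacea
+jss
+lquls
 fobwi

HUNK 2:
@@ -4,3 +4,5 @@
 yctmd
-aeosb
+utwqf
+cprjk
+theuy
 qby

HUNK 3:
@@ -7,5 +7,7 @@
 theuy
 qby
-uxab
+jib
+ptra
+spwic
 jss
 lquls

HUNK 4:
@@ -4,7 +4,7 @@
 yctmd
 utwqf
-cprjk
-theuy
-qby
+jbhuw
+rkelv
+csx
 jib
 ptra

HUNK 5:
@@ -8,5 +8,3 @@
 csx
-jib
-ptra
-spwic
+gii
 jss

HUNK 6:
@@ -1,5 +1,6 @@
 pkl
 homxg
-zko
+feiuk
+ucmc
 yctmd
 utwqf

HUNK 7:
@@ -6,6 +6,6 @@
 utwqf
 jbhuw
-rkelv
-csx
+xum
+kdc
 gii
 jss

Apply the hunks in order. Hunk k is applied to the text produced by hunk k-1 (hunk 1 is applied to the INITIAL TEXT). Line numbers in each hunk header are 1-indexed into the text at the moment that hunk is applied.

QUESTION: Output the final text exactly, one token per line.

Hunk 1: at line 7 remove [vacea] add [jss,lquls] -> 11 lines: pkl homxg zko yctmd aeosb qby uxab jss lquls fobwi ppzx
Hunk 2: at line 4 remove [aeosb] add [utwqf,cprjk,theuy] -> 13 lines: pkl homxg zko yctmd utwqf cprjk theuy qby uxab jss lquls fobwi ppzx
Hunk 3: at line 7 remove [uxab] add [jib,ptra,spwic] -> 15 lines: pkl homxg zko yctmd utwqf cprjk theuy qby jib ptra spwic jss lquls fobwi ppzx
Hunk 4: at line 4 remove [cprjk,theuy,qby] add [jbhuw,rkelv,csx] -> 15 lines: pkl homxg zko yctmd utwqf jbhuw rkelv csx jib ptra spwic jss lquls fobwi ppzx
Hunk 5: at line 8 remove [jib,ptra,spwic] add [gii] -> 13 lines: pkl homxg zko yctmd utwqf jbhuw rkelv csx gii jss lquls fobwi ppzx
Hunk 6: at line 1 remove [zko] add [feiuk,ucmc] -> 14 lines: pkl homxg feiuk ucmc yctmd utwqf jbhuw rkelv csx gii jss lquls fobwi ppzx
Hunk 7: at line 6 remove [rkelv,csx] add [xum,kdc] -> 14 lines: pkl homxg feiuk ucmc yctmd utwqf jbhuw xum kdc gii jss lquls fobwi ppzx

Answer: pkl
homxg
feiuk
ucmc
yctmd
utwqf
jbhuw
xum
kdc
gii
jss
lquls
fobwi
ppzx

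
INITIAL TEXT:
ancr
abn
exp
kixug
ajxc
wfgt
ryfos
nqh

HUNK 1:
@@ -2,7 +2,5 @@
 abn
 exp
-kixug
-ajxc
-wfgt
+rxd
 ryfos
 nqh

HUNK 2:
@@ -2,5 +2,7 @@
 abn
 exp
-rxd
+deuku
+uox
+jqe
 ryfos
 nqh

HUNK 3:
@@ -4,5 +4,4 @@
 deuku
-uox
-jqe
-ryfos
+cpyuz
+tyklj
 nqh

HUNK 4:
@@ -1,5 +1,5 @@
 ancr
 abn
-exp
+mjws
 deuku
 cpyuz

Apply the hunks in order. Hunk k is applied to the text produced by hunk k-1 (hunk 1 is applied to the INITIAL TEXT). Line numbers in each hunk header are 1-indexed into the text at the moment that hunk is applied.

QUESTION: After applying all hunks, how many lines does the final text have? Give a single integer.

Answer: 7

Derivation:
Hunk 1: at line 2 remove [kixug,ajxc,wfgt] add [rxd] -> 6 lines: ancr abn exp rxd ryfos nqh
Hunk 2: at line 2 remove [rxd] add [deuku,uox,jqe] -> 8 lines: ancr abn exp deuku uox jqe ryfos nqh
Hunk 3: at line 4 remove [uox,jqe,ryfos] add [cpyuz,tyklj] -> 7 lines: ancr abn exp deuku cpyuz tyklj nqh
Hunk 4: at line 1 remove [exp] add [mjws] -> 7 lines: ancr abn mjws deuku cpyuz tyklj nqh
Final line count: 7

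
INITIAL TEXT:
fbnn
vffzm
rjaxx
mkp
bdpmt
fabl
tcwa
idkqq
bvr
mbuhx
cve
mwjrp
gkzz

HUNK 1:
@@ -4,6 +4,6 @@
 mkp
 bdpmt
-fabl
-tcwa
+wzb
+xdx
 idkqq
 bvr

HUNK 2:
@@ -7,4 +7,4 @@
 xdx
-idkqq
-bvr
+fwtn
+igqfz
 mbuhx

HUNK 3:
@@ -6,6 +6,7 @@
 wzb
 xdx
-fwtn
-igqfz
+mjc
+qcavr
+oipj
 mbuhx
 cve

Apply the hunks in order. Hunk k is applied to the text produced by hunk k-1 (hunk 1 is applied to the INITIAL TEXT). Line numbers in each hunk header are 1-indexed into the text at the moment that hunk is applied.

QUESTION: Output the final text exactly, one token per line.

Answer: fbnn
vffzm
rjaxx
mkp
bdpmt
wzb
xdx
mjc
qcavr
oipj
mbuhx
cve
mwjrp
gkzz

Derivation:
Hunk 1: at line 4 remove [fabl,tcwa] add [wzb,xdx] -> 13 lines: fbnn vffzm rjaxx mkp bdpmt wzb xdx idkqq bvr mbuhx cve mwjrp gkzz
Hunk 2: at line 7 remove [idkqq,bvr] add [fwtn,igqfz] -> 13 lines: fbnn vffzm rjaxx mkp bdpmt wzb xdx fwtn igqfz mbuhx cve mwjrp gkzz
Hunk 3: at line 6 remove [fwtn,igqfz] add [mjc,qcavr,oipj] -> 14 lines: fbnn vffzm rjaxx mkp bdpmt wzb xdx mjc qcavr oipj mbuhx cve mwjrp gkzz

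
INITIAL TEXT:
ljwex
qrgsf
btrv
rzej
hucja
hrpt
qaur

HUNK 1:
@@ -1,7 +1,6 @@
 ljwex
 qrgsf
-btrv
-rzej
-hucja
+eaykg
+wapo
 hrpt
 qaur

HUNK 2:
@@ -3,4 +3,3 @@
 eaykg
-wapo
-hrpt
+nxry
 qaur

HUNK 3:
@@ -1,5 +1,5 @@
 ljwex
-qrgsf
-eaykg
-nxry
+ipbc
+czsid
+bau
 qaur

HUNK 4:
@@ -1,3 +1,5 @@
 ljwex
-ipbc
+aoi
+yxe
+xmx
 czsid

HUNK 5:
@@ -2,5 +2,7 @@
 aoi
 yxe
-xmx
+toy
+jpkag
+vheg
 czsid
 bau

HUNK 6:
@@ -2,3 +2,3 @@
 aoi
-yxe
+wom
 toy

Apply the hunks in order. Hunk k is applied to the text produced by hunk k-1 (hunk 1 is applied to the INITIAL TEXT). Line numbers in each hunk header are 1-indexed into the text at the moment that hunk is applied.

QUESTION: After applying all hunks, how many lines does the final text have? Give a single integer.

Answer: 9

Derivation:
Hunk 1: at line 1 remove [btrv,rzej,hucja] add [eaykg,wapo] -> 6 lines: ljwex qrgsf eaykg wapo hrpt qaur
Hunk 2: at line 3 remove [wapo,hrpt] add [nxry] -> 5 lines: ljwex qrgsf eaykg nxry qaur
Hunk 3: at line 1 remove [qrgsf,eaykg,nxry] add [ipbc,czsid,bau] -> 5 lines: ljwex ipbc czsid bau qaur
Hunk 4: at line 1 remove [ipbc] add [aoi,yxe,xmx] -> 7 lines: ljwex aoi yxe xmx czsid bau qaur
Hunk 5: at line 2 remove [xmx] add [toy,jpkag,vheg] -> 9 lines: ljwex aoi yxe toy jpkag vheg czsid bau qaur
Hunk 6: at line 2 remove [yxe] add [wom] -> 9 lines: ljwex aoi wom toy jpkag vheg czsid bau qaur
Final line count: 9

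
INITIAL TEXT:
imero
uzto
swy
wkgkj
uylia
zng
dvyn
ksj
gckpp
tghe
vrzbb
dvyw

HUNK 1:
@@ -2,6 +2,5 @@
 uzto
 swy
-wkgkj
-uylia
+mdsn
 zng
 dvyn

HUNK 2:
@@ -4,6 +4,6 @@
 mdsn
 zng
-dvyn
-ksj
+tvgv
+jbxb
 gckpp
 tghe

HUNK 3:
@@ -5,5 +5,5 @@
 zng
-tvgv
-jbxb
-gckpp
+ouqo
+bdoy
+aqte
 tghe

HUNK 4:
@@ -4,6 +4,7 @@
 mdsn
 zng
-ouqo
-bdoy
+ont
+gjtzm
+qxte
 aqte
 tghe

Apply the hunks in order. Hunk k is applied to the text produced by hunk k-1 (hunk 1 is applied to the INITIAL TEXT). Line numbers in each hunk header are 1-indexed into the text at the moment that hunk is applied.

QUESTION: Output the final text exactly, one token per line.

Answer: imero
uzto
swy
mdsn
zng
ont
gjtzm
qxte
aqte
tghe
vrzbb
dvyw

Derivation:
Hunk 1: at line 2 remove [wkgkj,uylia] add [mdsn] -> 11 lines: imero uzto swy mdsn zng dvyn ksj gckpp tghe vrzbb dvyw
Hunk 2: at line 4 remove [dvyn,ksj] add [tvgv,jbxb] -> 11 lines: imero uzto swy mdsn zng tvgv jbxb gckpp tghe vrzbb dvyw
Hunk 3: at line 5 remove [tvgv,jbxb,gckpp] add [ouqo,bdoy,aqte] -> 11 lines: imero uzto swy mdsn zng ouqo bdoy aqte tghe vrzbb dvyw
Hunk 4: at line 4 remove [ouqo,bdoy] add [ont,gjtzm,qxte] -> 12 lines: imero uzto swy mdsn zng ont gjtzm qxte aqte tghe vrzbb dvyw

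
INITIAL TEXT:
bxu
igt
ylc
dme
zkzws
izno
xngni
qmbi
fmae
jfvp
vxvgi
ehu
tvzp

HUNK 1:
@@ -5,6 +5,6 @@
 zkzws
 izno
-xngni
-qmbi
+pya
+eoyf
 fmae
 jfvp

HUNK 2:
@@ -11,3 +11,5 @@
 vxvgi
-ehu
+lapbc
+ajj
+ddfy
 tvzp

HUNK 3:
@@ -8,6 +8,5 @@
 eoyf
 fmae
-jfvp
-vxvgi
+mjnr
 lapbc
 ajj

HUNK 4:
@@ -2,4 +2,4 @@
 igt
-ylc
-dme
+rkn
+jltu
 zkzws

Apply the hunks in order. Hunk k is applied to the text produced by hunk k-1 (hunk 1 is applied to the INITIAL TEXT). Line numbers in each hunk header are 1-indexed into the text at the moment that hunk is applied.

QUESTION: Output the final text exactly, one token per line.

Hunk 1: at line 5 remove [xngni,qmbi] add [pya,eoyf] -> 13 lines: bxu igt ylc dme zkzws izno pya eoyf fmae jfvp vxvgi ehu tvzp
Hunk 2: at line 11 remove [ehu] add [lapbc,ajj,ddfy] -> 15 lines: bxu igt ylc dme zkzws izno pya eoyf fmae jfvp vxvgi lapbc ajj ddfy tvzp
Hunk 3: at line 8 remove [jfvp,vxvgi] add [mjnr] -> 14 lines: bxu igt ylc dme zkzws izno pya eoyf fmae mjnr lapbc ajj ddfy tvzp
Hunk 4: at line 2 remove [ylc,dme] add [rkn,jltu] -> 14 lines: bxu igt rkn jltu zkzws izno pya eoyf fmae mjnr lapbc ajj ddfy tvzp

Answer: bxu
igt
rkn
jltu
zkzws
izno
pya
eoyf
fmae
mjnr
lapbc
ajj
ddfy
tvzp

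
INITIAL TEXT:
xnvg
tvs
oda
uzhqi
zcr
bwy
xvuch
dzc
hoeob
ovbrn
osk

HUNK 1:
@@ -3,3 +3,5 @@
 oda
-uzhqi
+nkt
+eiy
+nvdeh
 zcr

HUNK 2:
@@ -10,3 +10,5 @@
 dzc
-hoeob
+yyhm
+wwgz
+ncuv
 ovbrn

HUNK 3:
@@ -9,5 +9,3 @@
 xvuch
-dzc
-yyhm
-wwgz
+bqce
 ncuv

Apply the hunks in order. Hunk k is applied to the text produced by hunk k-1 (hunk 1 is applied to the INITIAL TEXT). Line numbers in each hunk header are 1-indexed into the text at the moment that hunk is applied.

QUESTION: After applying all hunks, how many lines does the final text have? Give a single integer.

Hunk 1: at line 3 remove [uzhqi] add [nkt,eiy,nvdeh] -> 13 lines: xnvg tvs oda nkt eiy nvdeh zcr bwy xvuch dzc hoeob ovbrn osk
Hunk 2: at line 10 remove [hoeob] add [yyhm,wwgz,ncuv] -> 15 lines: xnvg tvs oda nkt eiy nvdeh zcr bwy xvuch dzc yyhm wwgz ncuv ovbrn osk
Hunk 3: at line 9 remove [dzc,yyhm,wwgz] add [bqce] -> 13 lines: xnvg tvs oda nkt eiy nvdeh zcr bwy xvuch bqce ncuv ovbrn osk
Final line count: 13

Answer: 13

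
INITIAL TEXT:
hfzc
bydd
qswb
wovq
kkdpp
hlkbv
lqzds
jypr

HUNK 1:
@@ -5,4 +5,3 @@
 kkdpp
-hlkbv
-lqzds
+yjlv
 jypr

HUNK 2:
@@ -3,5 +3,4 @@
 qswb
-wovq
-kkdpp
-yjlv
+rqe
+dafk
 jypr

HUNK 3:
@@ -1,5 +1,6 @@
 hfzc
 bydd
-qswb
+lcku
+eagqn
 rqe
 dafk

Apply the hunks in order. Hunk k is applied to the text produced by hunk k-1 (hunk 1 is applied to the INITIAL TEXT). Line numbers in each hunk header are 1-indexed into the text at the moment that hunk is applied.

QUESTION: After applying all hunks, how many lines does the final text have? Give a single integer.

Hunk 1: at line 5 remove [hlkbv,lqzds] add [yjlv] -> 7 lines: hfzc bydd qswb wovq kkdpp yjlv jypr
Hunk 2: at line 3 remove [wovq,kkdpp,yjlv] add [rqe,dafk] -> 6 lines: hfzc bydd qswb rqe dafk jypr
Hunk 3: at line 1 remove [qswb] add [lcku,eagqn] -> 7 lines: hfzc bydd lcku eagqn rqe dafk jypr
Final line count: 7

Answer: 7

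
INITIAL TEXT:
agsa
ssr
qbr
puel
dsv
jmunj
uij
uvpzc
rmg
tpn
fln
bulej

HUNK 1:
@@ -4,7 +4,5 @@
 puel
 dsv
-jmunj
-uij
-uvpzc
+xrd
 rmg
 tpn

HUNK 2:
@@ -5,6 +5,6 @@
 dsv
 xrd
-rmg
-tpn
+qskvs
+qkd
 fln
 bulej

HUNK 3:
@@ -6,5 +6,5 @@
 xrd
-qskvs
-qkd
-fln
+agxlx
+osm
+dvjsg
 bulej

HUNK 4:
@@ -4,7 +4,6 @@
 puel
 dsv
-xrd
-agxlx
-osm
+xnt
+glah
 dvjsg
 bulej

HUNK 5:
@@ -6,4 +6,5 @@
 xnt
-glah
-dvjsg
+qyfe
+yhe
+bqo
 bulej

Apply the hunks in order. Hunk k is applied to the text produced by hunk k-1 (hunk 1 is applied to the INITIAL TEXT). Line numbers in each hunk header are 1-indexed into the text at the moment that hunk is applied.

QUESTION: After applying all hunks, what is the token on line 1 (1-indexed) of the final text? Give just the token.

Hunk 1: at line 4 remove [jmunj,uij,uvpzc] add [xrd] -> 10 lines: agsa ssr qbr puel dsv xrd rmg tpn fln bulej
Hunk 2: at line 5 remove [rmg,tpn] add [qskvs,qkd] -> 10 lines: agsa ssr qbr puel dsv xrd qskvs qkd fln bulej
Hunk 3: at line 6 remove [qskvs,qkd,fln] add [agxlx,osm,dvjsg] -> 10 lines: agsa ssr qbr puel dsv xrd agxlx osm dvjsg bulej
Hunk 4: at line 4 remove [xrd,agxlx,osm] add [xnt,glah] -> 9 lines: agsa ssr qbr puel dsv xnt glah dvjsg bulej
Hunk 5: at line 6 remove [glah,dvjsg] add [qyfe,yhe,bqo] -> 10 lines: agsa ssr qbr puel dsv xnt qyfe yhe bqo bulej
Final line 1: agsa

Answer: agsa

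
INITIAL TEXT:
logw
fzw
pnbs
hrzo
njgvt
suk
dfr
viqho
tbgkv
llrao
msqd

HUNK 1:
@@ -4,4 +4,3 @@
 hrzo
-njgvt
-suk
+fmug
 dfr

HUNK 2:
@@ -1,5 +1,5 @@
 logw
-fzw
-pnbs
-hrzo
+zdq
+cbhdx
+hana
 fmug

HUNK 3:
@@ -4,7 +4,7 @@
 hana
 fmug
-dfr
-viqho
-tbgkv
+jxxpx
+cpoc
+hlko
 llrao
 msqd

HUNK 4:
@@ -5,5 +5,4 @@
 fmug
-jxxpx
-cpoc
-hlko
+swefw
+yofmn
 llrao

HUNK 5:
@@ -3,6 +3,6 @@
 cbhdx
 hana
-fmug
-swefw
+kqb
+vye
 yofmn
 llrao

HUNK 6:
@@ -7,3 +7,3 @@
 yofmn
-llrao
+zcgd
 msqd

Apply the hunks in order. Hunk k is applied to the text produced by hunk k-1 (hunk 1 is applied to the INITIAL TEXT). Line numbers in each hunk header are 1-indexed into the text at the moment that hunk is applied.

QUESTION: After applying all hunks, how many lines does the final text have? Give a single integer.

Answer: 9

Derivation:
Hunk 1: at line 4 remove [njgvt,suk] add [fmug] -> 10 lines: logw fzw pnbs hrzo fmug dfr viqho tbgkv llrao msqd
Hunk 2: at line 1 remove [fzw,pnbs,hrzo] add [zdq,cbhdx,hana] -> 10 lines: logw zdq cbhdx hana fmug dfr viqho tbgkv llrao msqd
Hunk 3: at line 4 remove [dfr,viqho,tbgkv] add [jxxpx,cpoc,hlko] -> 10 lines: logw zdq cbhdx hana fmug jxxpx cpoc hlko llrao msqd
Hunk 4: at line 5 remove [jxxpx,cpoc,hlko] add [swefw,yofmn] -> 9 lines: logw zdq cbhdx hana fmug swefw yofmn llrao msqd
Hunk 5: at line 3 remove [fmug,swefw] add [kqb,vye] -> 9 lines: logw zdq cbhdx hana kqb vye yofmn llrao msqd
Hunk 6: at line 7 remove [llrao] add [zcgd] -> 9 lines: logw zdq cbhdx hana kqb vye yofmn zcgd msqd
Final line count: 9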